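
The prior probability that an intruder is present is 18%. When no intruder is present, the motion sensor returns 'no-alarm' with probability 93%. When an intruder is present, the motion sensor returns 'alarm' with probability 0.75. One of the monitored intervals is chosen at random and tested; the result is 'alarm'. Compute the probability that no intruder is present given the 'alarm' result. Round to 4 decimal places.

Let H be the event that an intruder is present. P(H) = 0.18, so P(¬H) = 0.82. With E the 'alarm' result, P(E|H) = 0.75 and P(E|¬H) = 0.07.
P(E) = 0.75·0.18 + 0.07·0.82 = 0.13500 + 0.057400 = 0.19240.
By Bayes' theorem, P(H|E) = 0.13500 / 0.19240 = 0.7017. Hence P(¬H|E) = 1 − 0.7017 = 0.2983.

P(¬H | E) ≈ 0.2983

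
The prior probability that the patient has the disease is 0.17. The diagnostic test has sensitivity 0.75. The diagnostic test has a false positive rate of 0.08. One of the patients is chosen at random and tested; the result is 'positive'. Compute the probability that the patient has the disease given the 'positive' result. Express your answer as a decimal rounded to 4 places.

P(H | E) ≈ 0.6576

Write H for 'the patient has the disease'. Prior odds H:¬H = 0.17/0.83 = 0.20482. For the 'positive' outcome, the likelihood ratio is 0.75/0.08 = 9.3750.
Posterior odds = 0.20482 × 9.3750 = 1.9202, so P(H|E) = 1.9202/(1+1.9202) = 0.6576.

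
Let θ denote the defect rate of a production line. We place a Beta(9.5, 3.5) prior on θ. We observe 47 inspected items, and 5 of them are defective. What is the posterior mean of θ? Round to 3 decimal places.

Posterior mean ≈ 0.242

The binomial likelihood is conjugate to the Beta prior: with 5 successes and 42 failures, the posterior is Beta(9.5+5, 3.5+42) = Beta(14.5, 45.5).
Posterior mean = α/(α+β) = 14.5/60 = 0.242.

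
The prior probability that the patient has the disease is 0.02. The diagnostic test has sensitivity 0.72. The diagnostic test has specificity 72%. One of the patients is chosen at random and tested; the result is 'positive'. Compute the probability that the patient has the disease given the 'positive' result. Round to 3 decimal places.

P(H | E) ≈ 0.050

Write H for 'the patient has the disease'. Prior odds H:¬H = 0.02/0.98 = 0.020408. For the 'positive' outcome, the likelihood ratio is 0.72/0.28 = 2.5714.
Posterior odds = 0.020408 × 2.5714 = 0.052478, so P(H|E) = 0.052478/(1+0.052478) = 0.050.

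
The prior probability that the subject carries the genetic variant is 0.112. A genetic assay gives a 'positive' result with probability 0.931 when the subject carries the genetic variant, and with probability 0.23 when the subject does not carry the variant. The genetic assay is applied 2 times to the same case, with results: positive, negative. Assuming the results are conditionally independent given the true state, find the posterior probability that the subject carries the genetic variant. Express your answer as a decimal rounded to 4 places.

Posterior P(H) ≈ 0.0437

Let H be the event that the subject carries the genetic variant; start with P(H) = 0.112. P('positive'|H) = 0.931, P('positive'|¬H) = 0.23.
Update on result 1 ('positive'): P(H) ← 0.931·0.1120 / (0.931·0.1120 + 0.23·0.8880) = 0.10427/0.30851 = 0.3380.
Update on result 2 ('negative'): P(H) ← 0.069·0.3380 / (0.069·0.3380 + 0.77·0.6620) = 0.023321/0.53307 = 0.0437.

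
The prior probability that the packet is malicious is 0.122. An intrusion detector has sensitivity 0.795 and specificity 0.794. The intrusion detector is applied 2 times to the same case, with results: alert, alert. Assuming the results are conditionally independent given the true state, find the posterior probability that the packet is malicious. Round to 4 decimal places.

With H the event that the packet is malicious, the joint likelihood of the observed sequence is P(data|H) = 0.795·0.795 = 0.63203 and P(data|¬H) = 0.206·0.206 = 0.042436.
Bayes: P(H|data) = 0.122·0.63203 / (0.122·0.63203 + 0.878·0.042436) = 0.077107/0.11437 = 0.6742.

Posterior P(H) ≈ 0.6742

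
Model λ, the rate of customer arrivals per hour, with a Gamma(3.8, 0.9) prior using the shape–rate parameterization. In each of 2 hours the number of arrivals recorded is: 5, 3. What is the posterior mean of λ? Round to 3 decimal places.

Total count ∑xᵢ = 8 over n = 2 hours.
Gamma is conjugate to the Poisson likelihood: posterior is Gamma(shape = 3.8+8 = 11.8, rate = 0.9+2 = 2.9).
E[λ | data] = 11.8/2.9 = 4.069.

Posterior mean ≈ 4.069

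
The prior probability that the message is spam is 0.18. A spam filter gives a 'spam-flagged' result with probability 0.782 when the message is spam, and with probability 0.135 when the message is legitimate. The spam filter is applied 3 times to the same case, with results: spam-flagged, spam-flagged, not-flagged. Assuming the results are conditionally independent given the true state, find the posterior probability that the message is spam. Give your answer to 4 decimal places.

With H the event that the message is spam, the joint likelihood of the observed sequence is P(data|H) = 0.782·0.782·0.218 = 0.13331 and P(data|¬H) = 0.135·0.135·0.865 = 0.015765.
Bayes: P(H|data) = 0.18·0.13331 / (0.18·0.13331 + 0.82·0.015765) = 0.023996/0.036923 = 0.6499.

Posterior P(H) ≈ 0.6499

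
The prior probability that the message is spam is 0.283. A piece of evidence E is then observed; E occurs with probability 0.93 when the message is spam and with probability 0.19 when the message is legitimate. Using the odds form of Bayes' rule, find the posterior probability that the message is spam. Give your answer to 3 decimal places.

Prior odds = 0.283/(1−0.283) = 0.39470.
Likelihood ratio for E = 0.93/0.19 = 4.8947.
Posterior odds = prior odds × LR = 1.9320.
Posterior probability = odds/(1+odds) = 1.9320/2.9320 = 0.659.

Posterior probability ≈ 0.659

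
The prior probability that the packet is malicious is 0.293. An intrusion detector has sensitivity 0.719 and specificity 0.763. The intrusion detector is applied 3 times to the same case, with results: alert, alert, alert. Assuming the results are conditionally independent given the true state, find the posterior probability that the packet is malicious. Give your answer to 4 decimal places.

Posterior P(H) ≈ 0.9205

Let H be the event that the packet is malicious; start with P(H) = 0.293. P('alert'|H) = 0.719, P('alert'|¬H) = 0.237.
Update on result 1 ('alert'): P(H) ← 0.719·0.2930 / (0.719·0.2930 + 0.237·0.7070) = 0.21067/0.37823 = 0.5570.
Update on result 2 ('alert'): P(H) ← 0.719·0.5570 / (0.719·0.5570 + 0.237·0.4430) = 0.40047/0.50547 = 0.7923.
Update on result 3 ('alert'): P(H) ← 0.719·0.7923 / (0.719·0.7923 + 0.237·0.2077) = 0.56965/0.61888 = 0.9205.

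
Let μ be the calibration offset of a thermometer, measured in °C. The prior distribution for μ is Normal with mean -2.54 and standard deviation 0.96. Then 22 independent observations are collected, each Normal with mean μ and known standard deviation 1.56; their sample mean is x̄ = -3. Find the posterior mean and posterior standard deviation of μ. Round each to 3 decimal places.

Prior precision 1/τ₀² = 1/0.96² = 1.08507; data precision n/σ² = 22/1.56² = 9.04011.
Posterior precision = 1.08507 + 9.04011 = 10.1252, giving posterior SD = 1/√10.1252 = 0.314.
Posterior mean = (1.08507·-2.54 + 9.04011·-3) / 10.1252 = -2.951.

Posterior mean ≈ -2.951; posterior SD ≈ 0.314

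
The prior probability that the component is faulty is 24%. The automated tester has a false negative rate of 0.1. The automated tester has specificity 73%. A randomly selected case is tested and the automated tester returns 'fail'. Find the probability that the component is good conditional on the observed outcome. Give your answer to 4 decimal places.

Let H be the event that the component is faulty. P(H) = 0.24, so P(¬H) = 0.76. With E the 'fail' result, P(E|H) = 0.9 and P(E|¬H) = 0.27.
P(E) = 0.9·0.24 + 0.27·0.76 = 0.21600 + 0.20520 = 0.42120.
By Bayes' theorem, P(H|E) = 0.21600 / 0.42120 = 0.5128. Hence P(¬H|E) = 1 − 0.5128 = 0.4872.

P(¬H | E) ≈ 0.4872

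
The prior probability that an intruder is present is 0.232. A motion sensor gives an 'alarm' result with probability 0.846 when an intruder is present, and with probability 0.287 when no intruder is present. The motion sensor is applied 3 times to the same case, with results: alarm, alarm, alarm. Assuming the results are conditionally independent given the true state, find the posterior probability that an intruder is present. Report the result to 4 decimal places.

Posterior P(H) ≈ 0.8855

Let H be the event that an intruder is present; start with P(H) = 0.232. P('alarm'|H) = 0.846, P('alarm'|¬H) = 0.287.
Update on result 1 ('alarm'): P(H) ← 0.846·0.2320 / (0.846·0.2320 + 0.287·0.7680) = 0.19627/0.41669 = 0.4710.
Update on result 2 ('alarm'): P(H) ← 0.846·0.4710 / (0.846·0.4710 + 0.287·0.5290) = 0.39849/0.55031 = 0.7241.
Update on result 3 ('alarm'): P(H) ← 0.846·0.7241 / (0.846·0.7241 + 0.287·0.2759) = 0.61261/0.69179 = 0.8855.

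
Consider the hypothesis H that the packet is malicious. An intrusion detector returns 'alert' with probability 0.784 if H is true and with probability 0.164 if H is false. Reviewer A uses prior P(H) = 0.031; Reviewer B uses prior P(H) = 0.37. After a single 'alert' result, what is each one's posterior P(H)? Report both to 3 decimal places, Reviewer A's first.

Reviewer A: 0.133; Reviewer B: 0.737

P('+'|H) = 0.784, P('+'|¬H) = 0.164.
Reviewer A: numerator 0.784·0.031 = 0.024304; evidence = 0.024304+0.164·0.969 = 0.18322; posterior = 0.133.
Reviewer B: numerator 0.784·0.37 = 0.29008; evidence = 0.29008+0.164·0.63 = 0.39340; posterior = 0.737.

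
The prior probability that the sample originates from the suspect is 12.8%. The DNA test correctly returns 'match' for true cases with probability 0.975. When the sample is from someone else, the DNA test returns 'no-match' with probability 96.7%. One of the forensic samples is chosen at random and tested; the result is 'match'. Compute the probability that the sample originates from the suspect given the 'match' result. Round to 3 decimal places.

P(H | E) ≈ 0.813

Write H for 'the sample originates from the suspect'. Prior odds H:¬H = 0.128/0.872 = 0.14679. For the 'match' outcome, the likelihood ratio is 0.975/0.033 = 29.545.
Posterior odds = 0.14679 × 29.545 = 4.3369, so P(H|E) = 4.3369/(1+4.3369) = 0.813.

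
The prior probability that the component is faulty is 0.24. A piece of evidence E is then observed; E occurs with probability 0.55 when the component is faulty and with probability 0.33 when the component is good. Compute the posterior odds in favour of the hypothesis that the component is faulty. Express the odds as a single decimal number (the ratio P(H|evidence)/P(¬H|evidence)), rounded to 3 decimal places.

Posterior odds ≈ 0.526

Prior odds = 0.24/(1−0.24) = 0.31579.
Likelihood ratio for E = 0.55/0.33 = 1.6667.
Posterior odds = prior odds × LR = 0.52632.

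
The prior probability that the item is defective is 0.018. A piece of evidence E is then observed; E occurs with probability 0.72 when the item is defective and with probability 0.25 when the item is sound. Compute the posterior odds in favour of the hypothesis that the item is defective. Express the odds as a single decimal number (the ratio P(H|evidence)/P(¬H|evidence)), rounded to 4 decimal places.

Posterior odds ≈ 0.0528

Prior odds = 0.018/(1−0.018) = 0.018330. In log-odds, ln(0.018330) = -3.9992.
Add log likelihood ratio: ln(2.8800) = 1.0578.
Posterior log-odds = -2.9414, so posterior odds = exp(-2.9414) = 0.052790.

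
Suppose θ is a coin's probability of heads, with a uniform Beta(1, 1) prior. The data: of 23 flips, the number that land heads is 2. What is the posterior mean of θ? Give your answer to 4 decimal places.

Posterior mean ≈ 0.1200

The binomial likelihood is conjugate to the Beta prior: with 2 successes and 21 failures, the posterior is Beta(1+2, 1+21) = Beta(3, 22).
Posterior mean = α/(α+β) = 3/25 = 0.1200.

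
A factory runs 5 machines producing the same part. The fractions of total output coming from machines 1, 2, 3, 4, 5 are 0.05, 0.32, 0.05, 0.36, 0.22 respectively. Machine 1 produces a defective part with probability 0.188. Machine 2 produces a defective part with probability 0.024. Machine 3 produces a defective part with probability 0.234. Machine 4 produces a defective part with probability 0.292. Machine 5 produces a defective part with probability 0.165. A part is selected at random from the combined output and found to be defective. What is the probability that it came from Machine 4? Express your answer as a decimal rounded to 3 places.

P(defective|M1) = 0.188; P(defective|M2) = 0.024; P(defective|M3) = 0.234; P(defective|M4) = 0.292; P(defective|M5) = 0.165.
Prior × likelihood for each source: 0.05·0.188=0.009400, 0.32·0.024=0.007680, 0.05·0.234=0.01170, 0.36·0.292=0.1051, 0.22·0.165=0.03630. Summing gives P(defective) = 0.17020.
P(Machine 4 | defective) = 0.1051 / 0.17020 = 0.618.

Posterior probability ≈ 0.618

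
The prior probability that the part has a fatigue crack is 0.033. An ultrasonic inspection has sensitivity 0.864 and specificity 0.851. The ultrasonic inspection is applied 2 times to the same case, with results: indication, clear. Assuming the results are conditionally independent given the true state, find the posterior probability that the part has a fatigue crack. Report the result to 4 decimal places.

With H the event that the part has a fatigue crack, the joint likelihood of the observed sequence is P(data|H) = 0.864·0.136 = 0.11750 and P(data|¬H) = 0.149·0.851 = 0.12680.
Bayes: P(H|data) = 0.033·0.11750 / (0.033·0.11750 + 0.967·0.12680) = 0.0038776/0.12649 = 0.0307.

Posterior P(H) ≈ 0.0307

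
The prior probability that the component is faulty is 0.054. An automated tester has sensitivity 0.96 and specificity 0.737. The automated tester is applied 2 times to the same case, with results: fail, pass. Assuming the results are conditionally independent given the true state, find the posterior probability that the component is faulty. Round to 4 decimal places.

Posterior P(H) ≈ 0.0112

With H the event that the component is faulty, the joint likelihood of the observed sequence is P(data|H) = 0.96·0.04 = 0.038400 and P(data|¬H) = 0.263·0.737 = 0.19383.
Bayes: P(H|data) = 0.054·0.038400 / (0.054·0.038400 + 0.946·0.19383) = 0.0020736/0.18544 = 0.0112.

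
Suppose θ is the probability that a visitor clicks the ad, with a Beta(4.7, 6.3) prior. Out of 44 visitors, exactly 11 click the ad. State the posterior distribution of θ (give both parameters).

Posterior: Beta(15.7, 39.3)

Observing 11 successes and 33 failures updates Beta(4.7, 6.3) by adding the success and failure counts to the two shape parameters: α = 4.7+11 = 15.7, β = 6.3+33 = 39.3.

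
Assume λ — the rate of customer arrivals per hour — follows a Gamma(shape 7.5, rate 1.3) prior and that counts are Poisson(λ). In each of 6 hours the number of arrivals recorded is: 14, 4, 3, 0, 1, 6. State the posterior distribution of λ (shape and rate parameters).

Posterior: Gamma(shape=35.5, rate=7.3)

Total count ∑xᵢ = 28 over n = 6 hours.
Gamma is conjugate to the Poisson likelihood: posterior is Gamma(shape = 7.5+28 = 35.5, rate = 1.3+6 = 7.3).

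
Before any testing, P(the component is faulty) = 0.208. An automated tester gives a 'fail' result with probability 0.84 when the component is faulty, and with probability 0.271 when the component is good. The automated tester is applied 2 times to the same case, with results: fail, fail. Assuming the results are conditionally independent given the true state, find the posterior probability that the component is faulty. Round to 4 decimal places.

Posterior P(H) ≈ 0.7162

Let H be the event that the component is faulty; start with P(H) = 0.208. P('fail'|H) = 0.84, P('fail'|¬H) = 0.271.
Update on result 1 ('fail'): P(H) ← 0.84·0.2080 / (0.84·0.2080 + 0.271·0.7920) = 0.17472/0.38935 = 0.4487.
Update on result 2 ('fail'): P(H) ← 0.84·0.4487 / (0.84·0.4487 + 0.271·0.5513) = 0.37695/0.52634 = 0.7162.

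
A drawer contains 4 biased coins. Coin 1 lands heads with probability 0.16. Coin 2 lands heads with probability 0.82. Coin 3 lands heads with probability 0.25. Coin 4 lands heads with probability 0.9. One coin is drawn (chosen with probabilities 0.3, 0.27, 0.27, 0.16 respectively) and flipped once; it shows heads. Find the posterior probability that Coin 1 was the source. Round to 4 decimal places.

Tabulate prior·likelihood by source: [1] prior 0.3, lik 0.16, product 0.04800; [2] prior 0.27, lik 0.82, product 0.2214; [3] prior 0.27, lik 0.25, product 0.06750; [4] prior 0.16, lik 0.9, product 0.1440.
Normalizing constant = 0.48090; the posterior for Coin 1 is its product over the sum, 0.04800/0.48090 = 0.0998.

Posterior probability ≈ 0.0998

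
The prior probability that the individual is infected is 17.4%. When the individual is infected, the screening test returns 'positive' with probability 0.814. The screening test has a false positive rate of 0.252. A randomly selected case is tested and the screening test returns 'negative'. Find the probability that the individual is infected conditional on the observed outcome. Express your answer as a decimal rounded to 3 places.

Write H for 'the individual is infected'. Prior odds H:¬H = 0.174/0.826 = 0.21065. For the 'negative' outcome, the likelihood ratio is 0.186/0.748 = 0.24866.
Posterior odds = 0.21065 × 0.24866 = 0.052382, so P(H|E) = 0.052382/(1+0.052382) = 0.050.

P(H | E) ≈ 0.050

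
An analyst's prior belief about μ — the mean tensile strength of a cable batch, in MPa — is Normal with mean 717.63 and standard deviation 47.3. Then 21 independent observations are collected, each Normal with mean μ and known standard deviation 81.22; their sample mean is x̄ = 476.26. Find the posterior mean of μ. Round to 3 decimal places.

With known σ, the Normal prior is conjugate. Weight on the data is w = (n/σ²)/(n/σ² + 1/τ₀²) = 0.00318342/(0.00318342+0.00044697) = 0.87688.
Posterior mean = w·x̄ + (1−w)·μ₀ = 0.87688·476.26 + 0.12312·717.63 = 505.977.

Posterior mean ≈ 505.977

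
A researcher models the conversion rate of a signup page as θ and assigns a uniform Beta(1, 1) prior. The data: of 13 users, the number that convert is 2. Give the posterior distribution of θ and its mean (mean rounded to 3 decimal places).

Posterior: Beta(3, 12); mean ≈ 0.200

Observing 2 successes and 11 failures updates Beta(1, 1) by adding the success and failure counts to the two shape parameters: α = 1+2 = 3, β = 1+11 = 12.
E[θ | data] = 3/(3+12) = 0.200.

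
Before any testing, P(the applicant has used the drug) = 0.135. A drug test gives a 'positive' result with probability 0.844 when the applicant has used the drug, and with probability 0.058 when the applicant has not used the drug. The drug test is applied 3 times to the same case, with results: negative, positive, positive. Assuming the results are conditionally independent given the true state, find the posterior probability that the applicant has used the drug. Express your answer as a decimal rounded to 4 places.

Posterior P(H) ≈ 0.8455

With H the event that the applicant has used the drug, the joint likelihood of the observed sequence is P(data|H) = 0.156·0.844·0.844 = 0.11112 and P(data|¬H) = 0.942·0.058·0.058 = 0.0031689.
Bayes: P(H|data) = 0.135·0.11112 / (0.135·0.11112 + 0.865·0.0031689) = 0.015002/0.017743 = 0.8455.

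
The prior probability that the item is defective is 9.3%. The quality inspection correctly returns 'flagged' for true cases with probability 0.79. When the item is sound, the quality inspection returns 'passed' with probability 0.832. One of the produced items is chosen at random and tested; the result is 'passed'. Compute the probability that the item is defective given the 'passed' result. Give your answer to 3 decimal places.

P(H | E) ≈ 0.025

Write H for 'the item is defective'. Prior odds H:¬H = 0.093/0.907 = 0.10254. For the 'passed' outcome, the likelihood ratio is 0.21/0.832 = 0.25240.
Posterior odds = 0.10254 × 0.25240 = 0.025880, so P(H|E) = 0.025880/(1+0.025880) = 0.025.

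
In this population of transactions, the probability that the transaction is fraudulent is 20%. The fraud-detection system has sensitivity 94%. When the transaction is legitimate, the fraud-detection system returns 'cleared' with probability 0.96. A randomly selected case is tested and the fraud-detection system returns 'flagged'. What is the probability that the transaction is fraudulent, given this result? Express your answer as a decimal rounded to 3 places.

Let H be the event that the transaction is fraudulent. P(H) = 0.2, so P(¬H) = 0.8. With E the 'flagged' result, P(E|H) = 0.94 and P(E|¬H) = 0.04.
P(E) = 0.94·0.2 + 0.04·0.8 = 0.18800 + 0.032000 = 0.22000.
By Bayes' theorem, P(H|E) = 0.18800 / 0.22000 = 0.855.

P(H | E) ≈ 0.855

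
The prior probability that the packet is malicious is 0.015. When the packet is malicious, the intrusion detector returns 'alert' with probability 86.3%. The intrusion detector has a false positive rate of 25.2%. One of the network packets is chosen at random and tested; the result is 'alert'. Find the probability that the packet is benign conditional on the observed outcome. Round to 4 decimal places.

Write H for 'the packet is malicious'. Prior odds H:¬H = 0.015/0.985 = 0.015228. For the 'alert' outcome, the likelihood ratio is 0.863/0.252 = 3.4246.
Posterior odds = 0.015228 × 3.4246 = 0.052151, so P(H|E) = 0.052151/(1+0.052151) = 0.0496. Then P(¬H|E) = 1 − 0.0496 = 0.9504.

P(¬H | E) ≈ 0.9504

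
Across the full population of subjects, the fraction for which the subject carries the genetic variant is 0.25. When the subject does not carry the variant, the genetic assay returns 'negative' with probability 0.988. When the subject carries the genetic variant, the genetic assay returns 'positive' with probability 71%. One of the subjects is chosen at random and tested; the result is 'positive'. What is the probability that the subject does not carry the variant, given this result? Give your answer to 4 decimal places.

Let H be the event that the subject carries the genetic variant. P(H) = 0.25, so P(¬H) = 0.75. With E the 'positive' result, P(E|H) = 0.71 and P(E|¬H) = 0.012.
P(E) = 0.71·0.25 + 0.012·0.75 = 0.17750 + 0.0090000 = 0.18650.
By Bayes' theorem, P(H|E) = 0.17750 / 0.18650 = 0.9517. Hence P(¬H|E) = 1 − 0.9517 = 0.0483.

P(¬H | E) ≈ 0.0483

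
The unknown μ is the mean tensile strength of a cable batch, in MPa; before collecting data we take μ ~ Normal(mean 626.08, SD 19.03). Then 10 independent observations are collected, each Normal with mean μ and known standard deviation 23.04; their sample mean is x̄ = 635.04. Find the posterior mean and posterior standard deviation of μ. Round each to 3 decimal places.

Prior precision 1/τ₀² = 1/19.03² = 0.00276136; data precision n/σ² = 10/23.04² = 0.0188380.
Posterior precision = 0.00276136 + 0.0188380 = 0.0215994, giving posterior SD = 1/√0.0215994 = 6.804.
Posterior mean = (0.00276136·626.08 + 0.0188380·635.04) / 0.0215994 = 633.895.

Posterior mean ≈ 633.895; posterior SD ≈ 6.804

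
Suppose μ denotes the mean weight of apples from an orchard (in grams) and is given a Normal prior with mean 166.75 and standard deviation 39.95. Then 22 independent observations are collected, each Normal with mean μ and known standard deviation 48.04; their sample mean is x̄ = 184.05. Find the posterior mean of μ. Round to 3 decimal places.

Posterior mean ≈ 182.983

Prior precision 1/τ₀² = 1/39.95² = 0.00062657; data precision n/σ² = 22/48.04² = 0.00953272.
Posterior precision = 0.00062657 + 0.00953272 = 0.0101593.
Posterior mean = (0.00062657·166.75 + 0.00953272·184.05) / 0.0101593 = 182.983.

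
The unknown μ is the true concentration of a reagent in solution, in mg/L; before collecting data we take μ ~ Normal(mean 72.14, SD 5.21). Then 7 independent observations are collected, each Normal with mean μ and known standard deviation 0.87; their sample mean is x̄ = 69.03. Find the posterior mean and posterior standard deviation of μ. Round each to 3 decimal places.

Posterior mean ≈ 69.042; posterior SD ≈ 0.328

Prior precision 1/τ₀² = 1/5.21² = 0.0368404; data precision n/σ² = 7/0.87² = 9.24825.
Posterior precision = 0.0368404 + 9.24825 = 9.28509, giving posterior SD = 1/√9.28509 = 0.328.
Posterior mean = (0.0368404·72.14 + 9.24825·69.03) / 9.28509 = 69.042.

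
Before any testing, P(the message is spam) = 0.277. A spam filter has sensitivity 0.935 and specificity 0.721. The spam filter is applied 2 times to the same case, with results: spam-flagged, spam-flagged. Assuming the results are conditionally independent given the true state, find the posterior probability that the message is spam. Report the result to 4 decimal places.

Posterior P(H) ≈ 0.8114

With H the event that the message is spam, the joint likelihood of the observed sequence is P(data|H) = 0.935·0.935 = 0.87423 and P(data|¬H) = 0.279·0.279 = 0.077841.
Bayes: P(H|data) = 0.277·0.87423 / (0.277·0.87423 + 0.723·0.077841) = 0.24216/0.29844 = 0.8114.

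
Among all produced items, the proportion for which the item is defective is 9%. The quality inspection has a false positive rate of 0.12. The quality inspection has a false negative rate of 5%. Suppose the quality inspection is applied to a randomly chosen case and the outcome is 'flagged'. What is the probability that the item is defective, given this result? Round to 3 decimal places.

Let H be the event that the item is defective. P(H) = 0.09, so P(¬H) = 0.91. With E the 'flagged' result, P(E|H) = 0.95 and P(E|¬H) = 0.12.
P(E) = 0.95·0.09 + 0.12·0.91 = 0.085500 + 0.10920 = 0.19470.
By Bayes' theorem, P(H|E) = 0.085500 / 0.19470 = 0.439.

P(H | E) ≈ 0.439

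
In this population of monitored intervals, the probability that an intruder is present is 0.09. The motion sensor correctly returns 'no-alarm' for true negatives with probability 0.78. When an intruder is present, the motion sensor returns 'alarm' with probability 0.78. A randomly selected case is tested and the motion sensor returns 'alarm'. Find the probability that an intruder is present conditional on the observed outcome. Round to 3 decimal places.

P(H | E) ≈ 0.260

Write H for 'an intruder is present'. Prior odds H:¬H = 0.09/0.91 = 0.098901. For the 'alarm' outcome, the likelihood ratio is 0.78/0.22 = 3.5455.
Posterior odds = 0.098901 × 3.5455 = 0.35065, so P(H|E) = 0.35065/(1+0.35065) = 0.260.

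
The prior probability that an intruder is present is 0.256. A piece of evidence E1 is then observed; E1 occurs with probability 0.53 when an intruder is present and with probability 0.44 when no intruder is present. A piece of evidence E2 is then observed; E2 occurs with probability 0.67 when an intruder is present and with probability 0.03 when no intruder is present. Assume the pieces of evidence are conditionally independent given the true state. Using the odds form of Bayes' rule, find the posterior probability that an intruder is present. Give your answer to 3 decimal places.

Posterior probability ≈ 0.903

Prior odds = 0.256/(1−0.256) = 0.34409. In log-odds, ln(0.34409) = -1.0669.
Add log likelihood ratios: ln(1.2045) + ln(22.333) = 3.2922.
Posterior log-odds = 2.2253, so posterior odds = exp(2.2253) = 9.2564. Converting, P(H|E) = 9.2564/10.256 = 0.903.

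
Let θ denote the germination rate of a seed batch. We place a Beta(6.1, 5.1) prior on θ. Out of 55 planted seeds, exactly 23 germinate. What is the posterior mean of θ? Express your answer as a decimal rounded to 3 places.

The binomial likelihood is conjugate to the Beta prior: with 23 successes and 32 failures, the posterior is Beta(6.1+23, 5.1+32) = Beta(29.1, 37.1).
E[θ | data] = 29.1/(29.1+37.1) = 0.440.

Posterior mean ≈ 0.440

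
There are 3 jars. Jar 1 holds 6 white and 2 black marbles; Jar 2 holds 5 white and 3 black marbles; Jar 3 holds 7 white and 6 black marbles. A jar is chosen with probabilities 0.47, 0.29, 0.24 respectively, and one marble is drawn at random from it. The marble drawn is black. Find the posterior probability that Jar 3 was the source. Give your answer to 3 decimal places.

Posterior probability ≈ 0.329

P(black|Jar 1) = 0.25; P(black|Jar 2) = 0.375; P(black|Jar 3) = 0.4615.
Prior × likelihood for each source: 0.47·0.25=0.1175, 0.29·0.375=0.1087, 0.24·0.4615=0.1108. Summing gives P(black) = 0.33702.
P(Jar 3 | black) = 0.1108 / 0.33702 = 0.329.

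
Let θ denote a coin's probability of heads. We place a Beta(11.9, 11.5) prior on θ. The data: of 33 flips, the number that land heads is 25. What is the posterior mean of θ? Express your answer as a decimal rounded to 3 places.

Posterior mean ≈ 0.654

Observing 25 successes and 8 failures updates Beta(11.9, 11.5) by adding the success and failure counts to the two shape parameters: α = 11.9+25 = 36.9, β = 11.5+8 = 19.5.
Posterior mean = α/(α+β) = 36.9/56.4 = 0.654.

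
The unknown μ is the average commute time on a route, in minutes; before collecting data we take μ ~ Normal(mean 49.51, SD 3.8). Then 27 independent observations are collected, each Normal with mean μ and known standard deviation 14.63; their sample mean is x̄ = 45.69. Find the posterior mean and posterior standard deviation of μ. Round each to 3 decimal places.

Posterior mean ≈ 47.044; posterior SD ≈ 2.262

With known σ, the Normal prior is conjugate. Weight on the data is w = (n/σ²)/(n/σ² + 1/τ₀²) = 0.126146/(0.126146+0.0692521) = 0.64559.
Posterior mean = w·x̄ + (1−w)·μ₀ = 0.64559·45.69 + 0.35441·49.51 = 47.044. Posterior variance = 1/(0.126146+0.0692521) = 5.11775, so SD = 2.262.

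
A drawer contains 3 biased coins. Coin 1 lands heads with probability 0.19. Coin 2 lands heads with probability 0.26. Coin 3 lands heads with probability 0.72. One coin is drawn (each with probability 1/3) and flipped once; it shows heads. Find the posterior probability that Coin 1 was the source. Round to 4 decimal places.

Tabulate prior·likelihood by source: [1] prior 0.333333, lik 0.19, product 0.06333; [2] prior 0.333333, lik 0.26, product 0.08667; [3] prior 0.333333, lik 0.72, product 0.2400.
Normalizing constant = 0.39000; the posterior for Coin 1 is its product over the sum, 0.06333/0.39000 = 0.1624.

Posterior probability ≈ 0.1624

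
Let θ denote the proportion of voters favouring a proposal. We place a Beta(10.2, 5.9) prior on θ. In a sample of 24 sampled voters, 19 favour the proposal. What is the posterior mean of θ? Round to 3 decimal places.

Posterior mean ≈ 0.728

Observing 19 successes and 5 failures updates Beta(10.2, 5.9) by adding the success and failure counts to the two shape parameters: α = 10.2+19 = 29.2, β = 5.9+5 = 10.9.
E[θ | data] = 29.2/(29.2+10.9) = 0.728.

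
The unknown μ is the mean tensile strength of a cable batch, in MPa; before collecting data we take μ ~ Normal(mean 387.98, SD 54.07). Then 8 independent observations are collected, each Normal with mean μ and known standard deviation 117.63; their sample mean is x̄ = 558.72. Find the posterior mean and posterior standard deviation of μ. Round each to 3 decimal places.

Posterior mean ≈ 495.255; posterior SD ≈ 32.965

With known σ, the Normal prior is conjugate. Weight on the data is w = (n/σ²)/(n/σ² + 1/τ₀²) = 0.00057817/(0.00057817+0.00034205) = 0.62830.
Posterior mean = w·x̄ + (1−w)·μ₀ = 0.62830·558.72 + 0.37170·387.98 = 495.255. Posterior variance = 1/(0.00057817+0.00034205) = 1086.70, so SD = 32.965.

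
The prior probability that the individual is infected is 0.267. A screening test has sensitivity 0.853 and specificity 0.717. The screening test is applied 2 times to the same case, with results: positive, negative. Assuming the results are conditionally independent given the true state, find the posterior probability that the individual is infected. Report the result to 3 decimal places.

Posterior P(H) ≈ 0.184

With H the event that the individual is infected, the joint likelihood of the observed sequence is P(data|H) = 0.853·0.147 = 0.12539 and P(data|¬H) = 0.283·0.717 = 0.20291.
Bayes: P(H|data) = 0.267·0.12539 / (0.267·0.12539 + 0.733·0.20291) = 0.033479/0.18221 = 0.1837.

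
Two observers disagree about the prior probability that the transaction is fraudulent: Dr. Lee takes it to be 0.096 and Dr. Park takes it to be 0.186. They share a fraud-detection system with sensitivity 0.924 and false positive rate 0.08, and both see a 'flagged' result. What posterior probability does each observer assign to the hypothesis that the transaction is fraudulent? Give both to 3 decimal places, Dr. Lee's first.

The likelihood ratio for a 'flagged' result is 0.924/0.08 = 11.550.
Dr. Lee: prior odds 0.096/0.904 = 0.10619; posterior odds 1.2265; posterior probability 0.551.
Dr. Park: prior odds 0.186/0.814 = 0.22850; posterior odds 2.6392; posterior probability 0.725.

Dr. Lee: 0.551; Dr. Park: 0.725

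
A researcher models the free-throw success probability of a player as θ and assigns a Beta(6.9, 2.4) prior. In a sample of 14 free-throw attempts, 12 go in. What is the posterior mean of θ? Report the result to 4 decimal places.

The binomial likelihood is conjugate to the Beta prior: with 12 successes and 2 failures, the posterior is Beta(6.9+12, 2.4+2) = Beta(18.9, 4.4).
Posterior mean = α/(α+β) = 18.9/23.3 = 0.8112.

Posterior mean ≈ 0.8112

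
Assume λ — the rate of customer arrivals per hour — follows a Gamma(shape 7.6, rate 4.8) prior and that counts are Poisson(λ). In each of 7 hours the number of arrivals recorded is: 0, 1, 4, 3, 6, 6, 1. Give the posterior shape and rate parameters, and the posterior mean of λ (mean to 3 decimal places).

Posterior: Gamma(shape=28.6, rate=11.8); mean ≈ 2.424

The Poisson likelihood adds the total count to the shape and the number of exposure periods to the rate. Here ∑xᵢ = 21 and n = 7, so shape 7.6→28.6 and rate 4.8→11.8.
Posterior mean = shape/rate = 28.6/11.8 = 2.424.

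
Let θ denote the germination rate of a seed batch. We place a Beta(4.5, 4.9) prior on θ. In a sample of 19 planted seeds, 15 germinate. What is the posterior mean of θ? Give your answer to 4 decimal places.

Posterior mean ≈ 0.6866

The binomial likelihood is conjugate to the Beta prior: with 15 successes and 4 failures, the posterior is Beta(4.5+15, 4.9+4) = Beta(19.5, 8.9).
Posterior mean = α/(α+β) = 19.5/28.4 = 0.6866.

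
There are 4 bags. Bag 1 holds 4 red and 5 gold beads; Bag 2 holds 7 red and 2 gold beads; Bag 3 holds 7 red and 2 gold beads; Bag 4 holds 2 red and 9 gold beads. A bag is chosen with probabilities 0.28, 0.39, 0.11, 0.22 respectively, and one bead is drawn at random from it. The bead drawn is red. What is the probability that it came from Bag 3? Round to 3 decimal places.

P(red|Bag 1) = 0.4444; P(red|Bag 2) = 0.7778; P(red|Bag 3) = 0.7778; P(red|Bag 4) = 0.1818.
Prior × likelihood for each source: 0.28·0.4444=0.1244, 0.39·0.7778=0.3033, 0.11·0.7778=0.08556, 0.22·0.1818=0.04000. Summing gives P(red) = 0.55333.
P(Bag 3 | red) = 0.08556 / 0.55333 = 0.155.

Posterior probability ≈ 0.155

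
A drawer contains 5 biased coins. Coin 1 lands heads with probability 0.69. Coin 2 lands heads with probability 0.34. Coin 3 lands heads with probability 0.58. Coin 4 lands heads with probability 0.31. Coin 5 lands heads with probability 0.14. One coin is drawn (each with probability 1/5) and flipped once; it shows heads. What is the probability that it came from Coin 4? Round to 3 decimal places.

Posterior probability ≈ 0.150

Tabulate prior·likelihood by source: [1] prior 0.2, lik 0.69, product 0.1380; [2] prior 0.2, lik 0.34, product 0.06800; [3] prior 0.2, lik 0.58, product 0.1160; [4] prior 0.2, lik 0.31, product 0.06200; [5] prior 0.2, lik 0.14, product 0.02800.
Normalizing constant = 0.41200; the posterior for Coin 4 is its product over the sum, 0.06200/0.41200 = 0.150.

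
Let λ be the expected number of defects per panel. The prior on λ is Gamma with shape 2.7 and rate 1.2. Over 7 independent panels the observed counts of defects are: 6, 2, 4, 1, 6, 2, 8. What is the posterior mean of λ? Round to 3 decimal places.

Posterior mean ≈ 3.866

Total count ∑xᵢ = 29 over n = 7 panels.
Gamma is conjugate to the Poisson likelihood: posterior is Gamma(shape = 2.7+29 = 31.7, rate = 1.2+7 = 8.2).
Posterior mean = shape/rate = 31.7/8.2 = 3.866.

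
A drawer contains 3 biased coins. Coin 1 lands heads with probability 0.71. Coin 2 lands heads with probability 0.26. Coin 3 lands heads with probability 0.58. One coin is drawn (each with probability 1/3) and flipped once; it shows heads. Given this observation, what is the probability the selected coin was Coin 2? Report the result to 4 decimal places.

P(heads|C1) = 0.71; P(heads|C2) = 0.26; P(heads|C3) = 0.58.
Prior × likelihood for each source: 0.333333·0.71=0.2367, 0.333333·0.26=0.08667, 0.333333·0.58=0.1933. Summing gives P(heads) = 0.51667.
P(Coin 2 | heads) = 0.08667 / 0.51667 = 0.1677.

Posterior probability ≈ 0.1677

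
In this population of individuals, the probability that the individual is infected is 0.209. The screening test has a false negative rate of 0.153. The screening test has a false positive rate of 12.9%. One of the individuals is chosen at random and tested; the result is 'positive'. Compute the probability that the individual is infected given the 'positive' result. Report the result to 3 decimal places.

Write H for 'the individual is infected'. Prior odds H:¬H = 0.209/0.791 = 0.26422. For the 'positive' outcome, the likelihood ratio is 0.847/0.129 = 6.5659.
Posterior odds = 0.26422 × 6.5659 = 1.7349, so P(H|E) = 1.7349/(1+1.7349) = 0.634.

P(H | E) ≈ 0.634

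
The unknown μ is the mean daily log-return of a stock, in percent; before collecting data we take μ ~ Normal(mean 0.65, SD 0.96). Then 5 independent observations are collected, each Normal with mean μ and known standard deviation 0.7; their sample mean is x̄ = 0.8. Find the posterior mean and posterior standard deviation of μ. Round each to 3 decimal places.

Prior precision 1/τ₀² = 1/0.96² = 1.08507; data precision n/σ² = 5/0.7² = 10.2041.
Posterior precision = 1.08507 + 10.2041 = 11.2892, giving posterior SD = 1/√11.2892 = 0.298.
Posterior mean = (1.08507·0.65 + 10.2041·0.8) / 11.2892 = 0.786.

Posterior mean ≈ 0.786; posterior SD ≈ 0.298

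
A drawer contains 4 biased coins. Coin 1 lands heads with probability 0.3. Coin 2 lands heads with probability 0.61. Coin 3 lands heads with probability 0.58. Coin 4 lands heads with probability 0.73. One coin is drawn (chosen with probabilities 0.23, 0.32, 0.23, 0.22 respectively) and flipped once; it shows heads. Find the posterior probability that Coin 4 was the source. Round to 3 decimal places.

Tabulate prior·likelihood by source: [1] prior 0.23, lik 0.3, product 0.06900; [2] prior 0.32, lik 0.61, product 0.1952; [3] prior 0.23, lik 0.58, product 0.1334; [4] prior 0.22, lik 0.73, product 0.1606.
Normalizing constant = 0.55820; the posterior for Coin 4 is its product over the sum, 0.1606/0.55820 = 0.288.

Posterior probability ≈ 0.288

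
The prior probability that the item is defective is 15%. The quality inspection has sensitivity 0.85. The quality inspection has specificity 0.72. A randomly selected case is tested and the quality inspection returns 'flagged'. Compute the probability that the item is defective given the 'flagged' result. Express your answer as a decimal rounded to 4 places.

Write H for 'the item is defective'. Prior odds H:¬H = 0.15/0.85 = 0.17647. For the 'flagged' outcome, the likelihood ratio is 0.85/0.28 = 3.0357.
Posterior odds = 0.17647 × 3.0357 = 0.53571, so P(H|E) = 0.53571/(1+0.53571) = 0.3488.

P(H | E) ≈ 0.3488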